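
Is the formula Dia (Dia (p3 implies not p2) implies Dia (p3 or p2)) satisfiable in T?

Satisfiable

1. Dia (Dia (p3 implies not p2) implies Dia (p3 or p2)), u
2. Dia (p3 implies not p2) implies Dia (p3 or p2), v
3. Dia (p3 or p2), v
4. p3 or p2, w
5. p2, w
Accessibility: uRu, uRv, vRv, vRw, wRw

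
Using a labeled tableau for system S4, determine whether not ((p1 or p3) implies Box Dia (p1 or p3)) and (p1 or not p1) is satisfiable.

1. not ((p1 or p3) implies Box Dia (p1 or p3)) and (p1 or not p1), w0
2. not ((p1 or p3) implies Box Dia (p1 or p3)), w0   [and-rule on 1]
3. p1 or not p1, w0   [and-rule on 1]
4. p1 or p3, w0   [neg-implies-rule on 2]
5. not Box Dia (p1 or p3), w0   [neg-implies-rule on 2]
6. not p1, w0   [or-rule on 3 (branches; this branch)]
7. p3, w0   [or-rule on 4 (branches; this branch)]
8. not Dia (p1 or p3), w1   [neg-Box-rule on 5: fresh world w1, w0Rw1]
9. not (p1 or p3), w1   [neg-Dia-rule on 8 via w1Rw1]
10. not p1, w1   [neg-or-rule on 9]
11. not p3, w1   [neg-or-rule on 9]
Accessibility: w0Rw0, w0Rw1, w1Rw1

Satisfiable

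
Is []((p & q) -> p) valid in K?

Valid in K

Tableau for the negation ~[]((p & q) -> p):
1. ~[]((p & q) -> p), 0
2. ~((p & q) -> p), 1
3. p & q, 1
4. ~p, 1
5. p, 1
6. q, 1
Accessibility: 0R1
Branch closes: p and ~p both at 1.
Every branch of the negation's tableau closes; the branch above is one of them.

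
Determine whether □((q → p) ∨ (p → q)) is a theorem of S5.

Yes, valid

Tableau for the negation ¬□((q → p) ∨ (p → q)):
1. ¬□((q → p) ∨ (p → q)), u
2. ¬((q → p) ∨ (p → q)), v
3. ¬(q → p), v
4. ¬(p → q), v
5. q, v
6. ¬p, v
7. p, v
8. ¬q, v
Accessibility: uRu, uRv, vRu, vRv
Branch closes: p and ¬p both at v.
Every branch of the negation's tableau closes; the branch above is one of them.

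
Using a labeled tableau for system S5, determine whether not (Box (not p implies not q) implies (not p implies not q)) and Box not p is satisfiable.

1. not (Box (not p implies not q) implies (not p implies not q)) and Box not p, 0
2. not (Box (not p implies not q) implies (not p implies not q)), 0
3. Box not p, 0
4. Box (not p implies not q), 0
5. not (not p implies not q), 0
6. not p, 0
7. q, 0
8. not p implies not q, 0
9. not q, 0
Accessibility: 0R0
Branch closes: q and not q both at 0.
(One branch shown.) All branches close.

Unsatisfiable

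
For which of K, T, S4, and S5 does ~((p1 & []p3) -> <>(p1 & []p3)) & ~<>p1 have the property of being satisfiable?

T-tableau for the formula:
1. ~((p1 & []p3) -> <>(p1 & []p3)) & ~<>p1, u
2. ~((p1 & []p3) -> <>(p1 & []p3)), u   [&-rule on 1]
3. ~<>p1, u   [&-rule on 1]
4. p1 & []p3, u   [~->-rule on 2]
5. ~<>(p1 & []p3), u   [~->-rule on 2]
6. p1, u   [&-rule on 4]
7. []p3, u   [&-rule on 4]
8. ~p1, u   [~<>-rule on 3 via uRu]
Accessibility: uRu
Branch closes: p1 and ~p1 both at u.
Every branch closes (one shown): unsatisfiable in T, hence also in S4, S5 (every S4/S5-frame is a T-frame).
K-tableau for the formula:
1. ~((p1 & []p3) -> <>(p1 & []p3)) & ~<>p1, u
2. ~((p1 & []p3) -> <>(p1 & []p3)), u   [&-rule on 1]
3. ~<>p1, u   [&-rule on 1]
4. p1 & []p3, u   [~->-rule on 2]
5. ~<>(p1 & []p3), u   [~->-rule on 2]
6. p1, u   [&-rule on 4]
7. []p3, u   [&-rule on 4]
Complete open branch: satisfiable in K.

K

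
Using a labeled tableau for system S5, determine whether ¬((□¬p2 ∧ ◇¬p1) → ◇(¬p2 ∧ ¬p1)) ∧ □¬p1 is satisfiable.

1. ¬((□¬p2 ∧ ◇¬p1) → ◇(¬p2 ∧ ¬p1)) ∧ □¬p1, 0
2. ¬((□¬p2 ∧ ◇¬p1) → ◇(¬p2 ∧ ¬p1)), 0
3. □¬p1, 0
4. □¬p2 ∧ ◇¬p1, 0
5. ¬◇(¬p2 ∧ ¬p1), 0
6. □¬p2, 0
7. ◇¬p1, 0
8. ¬p1, 0
9. ¬(¬p2 ∧ ¬p1), 0
10. ¬p2, 0
11. p1, 0
Accessibility: 0R0
Branch closes: p1 and ¬p1 both at 0.
(One branch shown.) All branches close.

Unsatisfiable (every branch closes)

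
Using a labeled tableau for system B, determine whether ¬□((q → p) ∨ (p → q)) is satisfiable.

1. ¬□((q → p) ∨ (p → q)), w0
2. ¬((q → p) ∨ (p → q)), w1   [¬□-rule on 1: fresh world w1, w0Rw1]
3. ¬(q → p), w1   [¬∨-rule on 2]
4. ¬(p → q), w1   [¬∨-rule on 2]
5. q, w1   [¬→-rule on 3]
6. ¬p, w1   [¬→-rule on 3]
7. p, w1   [¬→-rule on 4]
8. ¬q, w1   [¬→-rule on 4]
Accessibility: w0Rw0, w0Rw1, w1Rw0, w1Rw1
Branch closes: p and ¬p both at w1.
(One branch shown.) All branches close.

Unsatisfiable (every branch closes)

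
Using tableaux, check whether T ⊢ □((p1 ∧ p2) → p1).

Valid in T

Tableau for the negation ¬□((p1 ∧ p2) → p1):
1. ¬□((p1 ∧ p2) → p1), 0
2. ¬((p1 ∧ p2) → p1), 1   [¬□-rule on 1: fresh world 1, 0R1]
3. p1 ∧ p2, 1   [¬→-rule on 2]
4. ¬p1, 1   [¬→-rule on 2]
5. p1, 1   [∧-rule on 3]
6. p2, 1   [∧-rule on 3]
Accessibility: 0R0, 0R1, 1R1
Branch closes: p1 and ¬p1 both at 1.
All branches of the negation close; one closing branch shown above.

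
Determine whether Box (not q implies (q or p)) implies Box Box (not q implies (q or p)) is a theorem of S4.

Tableau for the negation not (Box (not q implies (q or p)) implies Box Box (not q implies (q or p))):
1. not (Box (not q implies (q or p)) implies Box Box (not q implies (q or p))), 0
2. Box (not q implies (q or p)), 0   [neg-implies-rule on 1]
3. not Box Box (not q implies (q or p)), 0   [neg-implies-rule on 1]
4. not q implies (q or p), 0   [Box-rule on 2 via 0R0]
5. q or p, 0   [implies-rule on 4 (branches; this branch)]
6. p, 0   [or-rule on 5 (branches; this branch)]
7. not Box (not q implies (q or p)), 1   [neg-Box-rule on 3: fresh world 1, 0R1]
8. not q implies (q or p), 1   [Box-rule on 2 via 0R1]
9. q or p, 1   [implies-rule on 8 (branches; this branch)]
10. p, 1   [or-rule on 9 (branches; this branch)]
11. not (not q implies (q or p)), 2   [neg-Box-rule on 7: fresh world 2, 1R2]
12. not q, 2   [neg-implies-rule on 11]
13. not (q or p), 2   [neg-implies-rule on 11]
14. not p, 2   [neg-or-rule on 13]
15. not q implies (q or p), 2   [Box-rule on 2 via 0R2]
16. q or p, 2   [implies-rule on 15 (branches; this branch)]
17. p, 2   [or-rule on 16 (branches; this branch)]
Accessibility: 0R0, 0R1, 0R2, 1R1, 1R2, 2R2
Branch closes: p and not p both at 2.
Every branch of the negation's tableau closes; the branch above is one of them.

Valid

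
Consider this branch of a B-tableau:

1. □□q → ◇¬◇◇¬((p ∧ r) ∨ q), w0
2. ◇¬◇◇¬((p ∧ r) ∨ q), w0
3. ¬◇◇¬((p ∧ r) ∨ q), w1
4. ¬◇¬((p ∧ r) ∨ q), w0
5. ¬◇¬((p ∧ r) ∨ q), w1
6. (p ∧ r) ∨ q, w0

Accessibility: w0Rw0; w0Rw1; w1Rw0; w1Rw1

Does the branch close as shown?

Not closed

There is no literal clash: for every atom and world, at most one sign appears.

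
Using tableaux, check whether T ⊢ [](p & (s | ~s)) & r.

Tableau for the negation ~([](p & (s | ~s)) & r):
1. ~([](p & (s | ~s)) & r), 0
2. ~r, 0
Accessibility: 0R0
The negation has an open branch (countermodel exists).

No, not valid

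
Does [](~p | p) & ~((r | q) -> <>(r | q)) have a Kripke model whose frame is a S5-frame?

No, unsatisfiable

1. [](~p | p) & ~((r | q) -> <>(r | q)), 0
2. [](~p | p), 0
3. ~((r | q) -> <>(r | q)), 0
4. r | q, 0
5. ~<>(r | q), 0
6. ~p | p, 0
7. ~(r | q), 0
8. ~r, 0
9. ~q, 0
10. q, 0
Accessibility: 0R0
Branch closes: q and ~q both at 0.
(One branch shown.) All branches close.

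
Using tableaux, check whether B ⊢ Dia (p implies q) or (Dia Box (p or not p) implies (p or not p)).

Yes, valid

Tableau for the negation not (Dia (p implies q) or (Dia Box (p or not p) implies (p or not p))):
1. not (Dia (p implies q) or (Dia Box (p or not p) implies (p or not p))), 0
2. not Dia (p implies q), 0   [neg-or-rule on 1]
3. not (Dia Box (p or not p) implies (p or not p)), 0   [neg-or-rule on 1]
4. Dia Box (p or not p), 0   [neg-implies-rule on 3]
5. not (p or not p), 0   [neg-implies-rule on 3]
6. not p, 0   [neg-or-rule on 5]
7. p, 0   [neg-or-rule on 5]
Accessibility: 0R0
Branch closes: p and not p both at 0.
Every branch of the negation's tableau closes; the branch above is one of them.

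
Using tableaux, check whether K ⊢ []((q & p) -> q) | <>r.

Valid in K

Tableau for the negation ~([]((q & p) -> q) | <>r):
1. ~([]((q & p) -> q) | <>r), 0
2. ~[]((q & p) -> q), 0
3. ~<>r, 0
4. ~((q & p) -> q), 1
5. q & p, 1
6. ~q, 1
7. q, 1
8. p, 1
Accessibility: 0R1
Branch closes: q and ~q both at 1.
Every branch of the negation's tableau closes; the branch above is one of them.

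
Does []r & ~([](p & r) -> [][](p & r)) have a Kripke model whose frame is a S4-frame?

Unsatisfiable

1. []r & ~([](p & r) -> [][](p & r)), u
2. []r, u
3. ~([](p & r) -> [][](p & r)), u
4. [](p & r), u
5. ~[][](p & r), u
6. r, u
7. p & r, u
8. p, u
9. ~[](p & r), v
10. r, v
11. p & r, v
12. p, v
13. ~(p & r), w
14. r, w
15. p & r, w
16. p, w
17. ~r, w
Accessibility: uRu, uRv, uRw, vRv, vRw, wRw
Branch closes: r and ~r both at w.
All branches of the tableau close; one closing branch shown above.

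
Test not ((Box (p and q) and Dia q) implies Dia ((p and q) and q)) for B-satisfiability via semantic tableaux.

1. not ((Box (p and q) and Dia q) implies Dia ((p and q) and q)), w0
2. Box (p and q) and Dia q, w0
3. not Dia ((p and q) and q), w0
4. Box (p and q), w0
5. Dia q, w0
6. not ((p and q) and q), w0
7. p and q, w0
8. p, w0
9. q, w0
10. not (p and q), w0
11. not q, w0
Accessibility: w0Rw0
Branch closes: q and not q both at w0.
(One branch shown.) All branches close.

Unsatisfiable (every branch closes)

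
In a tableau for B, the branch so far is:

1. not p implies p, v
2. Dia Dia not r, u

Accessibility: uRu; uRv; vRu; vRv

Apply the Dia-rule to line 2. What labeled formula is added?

a fresh world w with uRw, and Dia not r at w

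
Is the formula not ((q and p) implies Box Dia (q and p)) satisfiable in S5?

Unsatisfiable

1. not ((q and p) implies Box Dia (q and p)), w0
2. q and p, w0
3. not Box Dia (q and p), w0
4. q, w0
5. p, w0
6. not Dia (q and p), w1
7. not (q and p), w0
8. not (q and p), w1
9. not p, w0
Accessibility: w0Rw0, w0Rw1, w1Rw0, w1Rw1
Branch closes: p and not p both at w0.
Every branch closes; the branch above is one of them.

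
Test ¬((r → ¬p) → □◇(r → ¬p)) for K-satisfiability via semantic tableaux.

1. ¬((r → ¬p) → □◇(r → ¬p)), 0
2. r → ¬p, 0   [¬→-rule on 1]
3. ¬□◇(r → ¬p), 0   [¬→-rule on 1]
4. ¬p, 0   [→-rule on 2 (branches; this branch)]
5. ¬◇(r → ¬p), 1   [¬□-rule on 3: fresh world 1, 0R1]
Accessibility: 0R1

Satisfiable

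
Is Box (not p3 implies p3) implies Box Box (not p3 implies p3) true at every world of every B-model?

Invalid (countermodel exists)

Tableau for the negation not (Box (not p3 implies p3) implies Box Box (not p3 implies p3)):
1. not (Box (not p3 implies p3) implies Box Box (not p3 implies p3)), 0
2. Box (not p3 implies p3), 0   [neg-implies-rule on 1]
3. not Box Box (not p3 implies p3), 0   [neg-implies-rule on 1]
4. not p3 implies p3, 0   [Box-rule on 2 via 0R0]
5. p3, 0   [implies-rule on 4 (branches; this branch)]
6. not Box (not p3 implies p3), 1   [neg-Box-rule on 3: fresh world 1, 0R1]
7. not p3 implies p3, 1   [Box-rule on 2 via 0R1]
8. p3, 1   [implies-rule on 7 (branches; this branch)]
9. not (not p3 implies p3), 2   [neg-Box-rule on 6: fresh world 2, 1R2]
10. not p3, 2   [neg-implies-rule on 9]
Accessibility: 0R0, 0R1, 1R0, 1R1, 1R2, 2R1, 2R2
The negation has an open branch (countermodel exists).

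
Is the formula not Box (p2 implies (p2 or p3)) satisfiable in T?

No, unsatisfiable

1. not Box (p2 implies (p2 or p3)), w0
2. not (p2 implies (p2 or p3)), w1   [neg-Box-rule on 1: fresh world w1, w0Rw1]
3. p2, w1   [neg-implies-rule on 2]
4. not (p2 or p3), w1   [neg-implies-rule on 2]
5. not p2, w1   [neg-or-rule on 4]
6. not p3, w1   [neg-or-rule on 4]
Accessibility: w0Rw0, w0Rw1, w1Rw1
Branch closes: p2 and not p2 both at w1.
Every branch closes; the branch above is one of them.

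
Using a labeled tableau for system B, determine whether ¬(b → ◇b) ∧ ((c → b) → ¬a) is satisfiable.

1. ¬(b → ◇b) ∧ ((c → b) → ¬a), u
2. ¬(b → ◇b), u
3. (c → b) → ¬a, u
4. b, u
5. ¬◇b, u
6. ¬b, u
Accessibility: uRu
Branch closes: b and ¬b both at u.
All branches of the tableau close; one closing branch shown above.

Unsatisfiable (every branch closes)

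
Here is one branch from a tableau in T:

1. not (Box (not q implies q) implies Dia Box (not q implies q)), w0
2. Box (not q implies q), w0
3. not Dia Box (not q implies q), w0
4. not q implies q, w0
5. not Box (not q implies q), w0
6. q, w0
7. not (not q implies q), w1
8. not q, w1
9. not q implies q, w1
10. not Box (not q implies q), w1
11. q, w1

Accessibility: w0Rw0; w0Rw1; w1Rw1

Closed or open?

Both q and not q appear at w1.

Yes, closed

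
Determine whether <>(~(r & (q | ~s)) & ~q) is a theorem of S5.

Tableau for the negation ~<>(~(r & (q | ~s)) & ~q):
1. ~<>(~(r & (q | ~s)) & ~q), 0
2. ~(~(r & (q | ~s)) & ~q), 0   [~<>-rule on 1 via 0R0]
3. q, 0   [~&-rule on 2 (branches; this branch)]
Accessibility: 0R0
The negation has an open branch (countermodel exists).

Not valid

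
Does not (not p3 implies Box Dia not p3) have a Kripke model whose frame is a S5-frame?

Unsatisfiable (every branch closes)

1. not (not p3 implies Box Dia not p3), u
2. not p3, u
3. not Box Dia not p3, u
4. not Dia not p3, v
5. p3, u
Accessibility: uRu, uRv, vRu, vRv
Branch closes: p3 and not p3 both at u.
Every branch closes; the branch above is one of them.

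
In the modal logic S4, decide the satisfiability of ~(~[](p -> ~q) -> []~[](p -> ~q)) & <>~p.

1. ~(~[](p -> ~q) -> []~[](p -> ~q)) & <>~p, w0
2. ~(~[](p -> ~q) -> []~[](p -> ~q)), w0
3. <>~p, w0
4. ~[](p -> ~q), w0
5. ~[]~[](p -> ~q), w0
6. ~p, w1
7. ~(p -> ~q), w2
8. p, w2
9. q, w2
10. [](p -> ~q), w3
11. p -> ~q, w3
12. ~q, w3
Accessibility: w0Rw0, w0Rw1, w0Rw2, w0Rw3, w1Rw1, w2Rw2, w3Rw3

Satisfiable (open branch found)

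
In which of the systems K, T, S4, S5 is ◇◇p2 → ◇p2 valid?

S4, S5

T-tableau for the negation ¬(◇◇p2 → ◇p2):
1. ¬(◇◇p2 → ◇p2), w0
2. ◇◇p2, w0
3. ¬◇p2, w0
4. ¬p2, w0
5. ◇p2, w1
6. ¬p2, w1
7. p2, w2
Accessibility: w0Rw0, w0Rw1, w1Rw1, w1Rw2, w2Rw2
Complete open branch: countermodel on a T-frame, so not valid in T, nor in K (the same frame is also a K-frame).
S4-tableau for the negation ¬(◇◇p2 → ◇p2):
1. ¬(◇◇p2 → ◇p2), w0
2. ◇◇p2, w0
3. ¬◇p2, w0
4. ¬p2, w0
5. ◇p2, w1
6. ¬p2, w1
7. p2, w2
8. ¬p2, w2
Accessibility: w0Rw0, w0Rw1, w0Rw2, w1Rw1, w1Rw2, w2Rw2
Branch closes: p2 and ¬p2 both at w2.
Every branch closes (one shown): valid in S4, hence also in S5 (every theorem of S4 is a theorem of S5).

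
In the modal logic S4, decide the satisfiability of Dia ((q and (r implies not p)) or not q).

Satisfiable (open branch found)

1. Dia ((q and (r implies not p)) or not q), u
2. (q and (r implies not p)) or not q, v   [Dia-rule on 1: fresh world v, uRv]
3. not q, v   [or-rule on 2 (branches; this branch)]
Accessibility: uRu, uRv, vRv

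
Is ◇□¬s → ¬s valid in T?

Invalid (countermodel exists)

Tableau for the negation ¬(◇□¬s → ¬s):
1. ¬(◇□¬s → ¬s), u
2. ◇□¬s, u
3. s, u
4. □¬s, v
5. ¬s, v
Accessibility: uRu, uRv, vRv
The negation has an open branch (countermodel exists).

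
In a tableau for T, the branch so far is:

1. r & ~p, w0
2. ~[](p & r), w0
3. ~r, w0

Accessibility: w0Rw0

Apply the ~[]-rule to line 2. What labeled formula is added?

a fresh world w1 with w0Rw1, and ~(p & r) at w1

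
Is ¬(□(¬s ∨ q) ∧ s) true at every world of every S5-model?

Tableau for the negation □(¬s ∨ q) ∧ s:
1. □(¬s ∨ q) ∧ s, u
2. □(¬s ∨ q), u   [∧-rule on 1]
3. s, u   [∧-rule on 1]
4. ¬s ∨ q, u   [□-rule on 2 via uRu]
5. q, u   [∨-rule on 4 (branches; this branch)]
Accessibility: uRu
The negation has an open branch (countermodel exists).

No, not valid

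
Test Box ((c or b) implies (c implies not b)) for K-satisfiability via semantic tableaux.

Satisfiable

1. Box ((c or b) implies (c implies not b)), 0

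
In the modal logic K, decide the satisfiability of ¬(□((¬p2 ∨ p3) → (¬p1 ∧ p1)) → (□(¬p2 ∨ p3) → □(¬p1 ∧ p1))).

Unsatisfiable

1. ¬(□((¬p2 ∨ p3) → (¬p1 ∧ p1)) → (□(¬p2 ∨ p3) → □(¬p1 ∧ p1))), u
2. □((¬p2 ∨ p3) → (¬p1 ∧ p1)), u   [¬→-rule on 1]
3. ¬(□(¬p2 ∨ p3) → □(¬p1 ∧ p1)), u   [¬→-rule on 1]
4. □(¬p2 ∨ p3), u   [¬→-rule on 3]
5. ¬□(¬p1 ∧ p1), u   [¬→-rule on 3]
6. ¬(¬p1 ∧ p1), v   [¬□-rule on 5: fresh world v, uRv]
7. (¬p2 ∨ p3) → (¬p1 ∧ p1), v   [□-rule on 2 via uRv]
8. ¬p2 ∨ p3, v   [□-rule on 4 via uRv]
9. ¬p1, v   [¬∧-rule on 6 (branches; this branch)]
10. ¬(¬p2 ∨ p3), v   [→-rule on 7 (branches; this branch)]
11. p2, v   [¬∨-rule on 10]
12. ¬p3, v   [¬∨-rule on 10]
13. p3, v   [∨-rule on 8 (branches; this branch)]
Accessibility: uRv
Branch closes: p3 and ¬p3 both at v.
All branches of the tableau close; one closing branch shown above.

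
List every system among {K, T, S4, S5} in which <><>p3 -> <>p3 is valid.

S4, S5

T-tableau for the negation ~(<><>p3 -> <>p3):
1. ~(<><>p3 -> <>p3), 0
2. <><>p3, 0
3. ~<>p3, 0
4. ~p3, 0
5. <>p3, 1
6. ~p3, 1
7. p3, 2
Accessibility: 0R0, 0R1, 1R1, 1R2, 2R2
Complete open branch: countermodel on a T-frame, so not valid in T, nor in K (the same frame is also a K-frame).
S4-tableau for the negation ~(<><>p3 -> <>p3):
1. ~(<><>p3 -> <>p3), 0
2. <><>p3, 0
3. ~<>p3, 0
4. ~p3, 0
5. <>p3, 1
6. ~p3, 1
7. p3, 2
8. ~p3, 2
Accessibility: 0R0, 0R1, 0R2, 1R1, 1R2, 2R2
Branch closes: p3 and ~p3 both at 2.
Every branch closes (one shown): valid in S4, hence also in S5 (every theorem of S4 is a theorem of S5).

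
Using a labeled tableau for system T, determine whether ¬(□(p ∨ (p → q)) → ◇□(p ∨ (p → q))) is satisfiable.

No, unsatisfiable

1. ¬(□(p ∨ (p → q)) → ◇□(p ∨ (p → q))), 0
2. □(p ∨ (p → q)), 0   [¬→-rule on 1]
3. ¬◇□(p ∨ (p → q)), 0   [¬→-rule on 1]
4. p ∨ (p → q), 0   [□-rule on 2 via 0R0]
5. ¬□(p ∨ (p → q)), 0   [¬◇-rule on 3 via 0R0]
6. p → q, 0   [∨-rule on 4 (branches; this branch)]
7. q, 0   [→-rule on 6 (branches; this branch)]
8. ¬(p ∨ (p → q)), 1   [¬□-rule on 5: fresh world 1, 0R1]
9. ¬p, 1   [¬∨-rule on 8]
10. ¬(p → q), 1   [¬∨-rule on 8]
11. p, 1   [¬→-rule on 10]
12. ¬q, 1   [¬→-rule on 10]
Accessibility: 0R0, 0R1, 1R1
Branch closes: p and ¬p both at 1.
All branches of the tableau close; one closing branch shown above.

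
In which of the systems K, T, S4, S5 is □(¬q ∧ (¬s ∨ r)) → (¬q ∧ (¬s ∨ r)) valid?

T-tableau for the negation ¬(□(¬q ∧ (¬s ∨ r)) → (¬q ∧ (¬s ∨ r))):
1. ¬(□(¬q ∧ (¬s ∨ r)) → (¬q ∧ (¬s ∨ r))), 0
2. □(¬q ∧ (¬s ∨ r)), 0
3. ¬(¬q ∧ (¬s ∨ r)), 0
4. ¬q ∧ (¬s ∨ r), 0
5. ¬q, 0
6. ¬s ∨ r, 0
7. ¬(¬s ∨ r), 0
8. s, 0
9. ¬r, 0
10. r, 0
Accessibility: 0R0
Branch closes: r and ¬r both at 0.
Every branch closes (one shown): valid in T, hence also in S4, S5 (every theorem of T is a theorem of S4 and S5).
K-tableau for the negation ¬(□(¬q ∧ (¬s ∨ r)) → (¬q ∧ (¬s ∨ r))):
1. ¬(□(¬q ∧ (¬s ∨ r)) → (¬q ∧ (¬s ∨ r))), 0
2. □(¬q ∧ (¬s ∨ r)), 0
3. ¬(¬q ∧ (¬s ∨ r)), 0
4. ¬(¬s ∨ r), 0
5. s, 0
6. ¬r, 0
Complete open branch: countermodel on a K-frame, so not valid in K.

T, S4, S5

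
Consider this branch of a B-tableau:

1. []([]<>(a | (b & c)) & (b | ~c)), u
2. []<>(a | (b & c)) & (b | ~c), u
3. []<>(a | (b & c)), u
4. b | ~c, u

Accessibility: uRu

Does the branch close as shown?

Not closed

No world carries both an atom and its negation.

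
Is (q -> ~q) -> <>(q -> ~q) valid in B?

Tableau for the negation ~((q -> ~q) -> <>(q -> ~q)):
1. ~((q -> ~q) -> <>(q -> ~q)), u
2. q -> ~q, u
3. ~<>(q -> ~q), u
4. ~(q -> ~q), u
5. q, u
6. ~q, u
Accessibility: uRu
Branch closes: q and ~q both at u.
All branches of the negation close; one closing branch shown above.

Yes, valid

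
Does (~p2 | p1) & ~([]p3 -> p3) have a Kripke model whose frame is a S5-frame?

1. (~p2 | p1) & ~([]p3 -> p3), w0
2. ~p2 | p1, w0   [&-rule on 1]
3. ~([]p3 -> p3), w0   [&-rule on 1]
4. []p3, w0   [~->-rule on 3]
5. ~p3, w0   [~->-rule on 3]
6. p3, w0   [[]-rule on 4 via w0Rw0]
Accessibility: w0Rw0
Branch closes: p3 and ~p3 both at w0.
(One branch shown.) All branches close.

Unsatisfiable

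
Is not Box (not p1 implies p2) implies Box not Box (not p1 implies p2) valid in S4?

Tableau for the negation not (not Box (not p1 implies p2) implies Box not Box (not p1 implies p2)):
1. not (not Box (not p1 implies p2) implies Box not Box (not p1 implies p2)), w0
2. not Box (not p1 implies p2), w0
3. not Box not Box (not p1 implies p2), w0
4. not (not p1 implies p2), w1
5. not p1, w1
6. not p2, w1
7. Box (not p1 implies p2), w2
8. not p1 implies p2, w2
9. p2, w2
Accessibility: w0Rw0, w0Rw1, w0Rw2, w1Rw1, w2Rw2
The negation has an open branch (countermodel exists).

No, not valid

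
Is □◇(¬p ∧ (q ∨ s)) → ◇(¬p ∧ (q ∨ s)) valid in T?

Yes, valid

Tableau for the negation ¬(□◇(¬p ∧ (q ∨ s)) → ◇(¬p ∧ (q ∨ s))):
1. ¬(□◇(¬p ∧ (q ∨ s)) → ◇(¬p ∧ (q ∨ s))), 0
2. □◇(¬p ∧ (q ∨ s)), 0   [¬→-rule on 1]
3. ¬◇(¬p ∧ (q ∨ s)), 0   [¬→-rule on 1]
4. ◇(¬p ∧ (q ∨ s)), 0   [□-rule on 2 via 0R0]
5. ¬(¬p ∧ (q ∨ s)), 0   [¬◇-rule on 3 via 0R0]
6. ¬(q ∨ s), 0   [¬∧-rule on 5 (branches; this branch)]
7. ¬q, 0   [¬∨-rule on 6]
8. ¬s, 0   [¬∨-rule on 6]
9. ¬p ∧ (q ∨ s), 1   [◇-rule on 4: fresh world 1, 0R1]
10. ¬p, 1   [∧-rule on 9]
11. q ∨ s, 1   [∧-rule on 9]
12. ◇(¬p ∧ (q ∨ s)), 1   [□-rule on 2 via 0R1]
13. ¬(¬p ∧ (q ∨ s)), 1   [¬◇-rule on 3 via 0R1]
14. s, 1   [∨-rule on 11 (branches; this branch)]
15. ¬(q ∨ s), 1   [¬∧-rule on 13 (branches; this branch)]
16. ¬q, 1   [¬∨-rule on 15]
17. ¬s, 1   [¬∨-rule on 15]
Accessibility: 0R0, 0R1, 1R1
Branch closes: s and ¬s both at 1.
All branches of the negation close; one closing branch shown above.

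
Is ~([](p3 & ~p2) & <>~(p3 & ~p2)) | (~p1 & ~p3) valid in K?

Tableau for the negation ~(~([](p3 & ~p2) & <>~(p3 & ~p2)) | (~p1 & ~p3)):
1. ~(~([](p3 & ~p2) & <>~(p3 & ~p2)) | (~p1 & ~p3)), 0
2. [](p3 & ~p2) & <>~(p3 & ~p2), 0
3. ~(~p1 & ~p3), 0
4. [](p3 & ~p2), 0
5. <>~(p3 & ~p2), 0
6. p3, 0
7. ~(p3 & ~p2), 1
8. p3 & ~p2, 1
9. p3, 1
10. ~p2, 1
11. p2, 1
Accessibility: 0R1
Branch closes: p2 and ~p2 both at 1.
Every branch of the negation's tableau closes; the branch above is one of them.

Yes, valid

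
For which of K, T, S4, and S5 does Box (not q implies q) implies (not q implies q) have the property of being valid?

K-tableau for the negation not (Box (not q implies q) implies (not q implies q)):
1. not (Box (not q implies q) implies (not q implies q)), w0
2. Box (not q implies q), w0
3. not (not q implies q), w0
4. not q, w0
Complete open branch: countermodel on a K-frame, so not valid in K.
T-tableau for the negation not (Box (not q implies q) implies (not q implies q)):
1. not (Box (not q implies q) implies (not q implies q)), w0
2. Box (not q implies q), w0
3. not (not q implies q), w0
4. not q, w0
5. not q implies q, w0
6. q, w0
Accessibility: w0Rw0
Branch closes: q and not q both at w0.
Every branch closes (one shown): valid in T, hence also in S4, S5 (every theorem of T is a theorem of S4 and S5).

T, S4, S5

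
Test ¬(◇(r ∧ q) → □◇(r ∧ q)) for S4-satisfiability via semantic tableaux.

1. ¬(◇(r ∧ q) → □◇(r ∧ q)), u
2. ◇(r ∧ q), u
3. ¬□◇(r ∧ q), u
4. r ∧ q, v
5. r, v
6. q, v
7. ¬◇(r ∧ q), w
8. ¬(r ∧ q), w
9. ¬q, w
Accessibility: uRu, uRv, uRw, vRv, wRw

Yes, satisfiable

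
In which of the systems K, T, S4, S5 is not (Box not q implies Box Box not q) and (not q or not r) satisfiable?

K, T

S4-tableau for the formula:
1. not (Box not q implies Box Box not q) and (not q or not r), w0
2. not (Box not q implies Box Box not q), w0
3. not q or not r, w0
4. Box not q, w0
5. not Box Box not q, w0
6. not q, w0
7. not r, w0
8. not Box not q, w1
9. not q, w1
10. q, w2
11. not q, w2
Accessibility: w0Rw0, w0Rw1, w0Rw2, w1Rw1, w1Rw2, w2Rw2
Branch closes: q and not q both at w2.
Every branch closes (one shown): unsatisfiable in S4, hence also in S5 (every S5-frame is an S4-frame).
T-tableau for the formula:
1. not (Box not q implies Box Box not q) and (not q or not r), w0
2. not (Box not q implies Box Box not q), w0
3. not q or not r, w0
4. Box not q, w0
5. not Box Box not q, w0
6. not q, w0
7. not r, w0
8. not Box not q, w1
9. not q, w1
10. q, w2
Accessibility: w0Rw0, w0Rw1, w1Rw1, w1Rw2, w2Rw2
Complete open branch: satisfiable in T, hence also in K (this T-model is also a K-model).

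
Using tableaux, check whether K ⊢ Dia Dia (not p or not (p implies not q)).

Invalid (countermodel exists)

Tableau for the negation not Dia Dia (not p or not (p implies not q)):
1. not Dia Dia (not p or not (p implies not q)), u
The negation has an open branch (countermodel exists).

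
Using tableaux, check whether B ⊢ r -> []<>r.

Tableau for the negation ~(r -> []<>r):
1. ~(r -> []<>r), 0
2. r, 0   [~->-rule on 1]
3. ~[]<>r, 0   [~->-rule on 1]
4. ~<>r, 1   [~[]-rule on 3: fresh world 1, 0R1]
5. ~r, 0   [~<>-rule on 4 via 1R0]
Accessibility: 0R0, 0R1, 1R0, 1R1
Branch closes: r and ~r both at 0.
All branches of the negation close; one closing branch shown above.

Valid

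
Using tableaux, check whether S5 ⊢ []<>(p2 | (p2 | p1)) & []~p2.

No, not valid

Tableau for the negation ~([]<>(p2 | (p2 | p1)) & []~p2):
1. ~([]<>(p2 | (p2 | p1)) & []~p2), 0
2. ~[]~p2, 0   [~&-rule on 1 (branches; this branch)]
3. p2, 1   [~[]-rule on 2: fresh world 1, 0R1]
Accessibility: 0R0, 0R1, 1R0, 1R1
The negation has an open branch (countermodel exists).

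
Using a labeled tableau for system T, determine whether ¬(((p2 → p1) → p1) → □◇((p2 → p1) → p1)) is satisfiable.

Satisfiable (open branch found)

1. ¬(((p2 → p1) → p1) → □◇((p2 → p1) → p1)), u
2. (p2 → p1) → p1, u   [¬→-rule on 1]
3. ¬□◇((p2 → p1) → p1), u   [¬→-rule on 1]
4. p1, u   [→-rule on 2 (branches; this branch)]
5. ¬◇((p2 → p1) → p1), v   [¬□-rule on 3: fresh world v, uRv]
6. ¬((p2 → p1) → p1), v   [¬◇-rule on 5 via vRv]
7. p2 → p1, v   [¬→-rule on 6]
8. ¬p1, v   [¬→-rule on 6]
9. ¬p2, v   [→-rule on 7 (branches; this branch)]
Accessibility: uRu, uRv, vRv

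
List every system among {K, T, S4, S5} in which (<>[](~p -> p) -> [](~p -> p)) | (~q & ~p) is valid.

S4-tableau for the negation ~((<>[](~p -> p) -> [](~p -> p)) | (~q & ~p)):
1. ~((<>[](~p -> p) -> [](~p -> p)) | (~q & ~p)), w0
2. ~(<>[](~p -> p) -> [](~p -> p)), w0
3. ~(~q & ~p), w0
4. <>[](~p -> p), w0
5. ~[](~p -> p), w0
6. p, w0
7. [](~p -> p), w1
8. ~p -> p, w1
9. p, w1
10. ~(~p -> p), w2
11. ~p, w2
Accessibility: w0Rw0, w0Rw1, w0Rw2, w1Rw1, w2Rw2
Complete open branch: countermodel on an S4-frame, so not valid in S4, nor in K, T (the same frame is also a K-frame and a T-frame).
S5-tableau for the negation ~((<>[](~p -> p) -> [](~p -> p)) | (~q & ~p)):
1. ~((<>[](~p -> p) -> [](~p -> p)) | (~q & ~p)), w0
2. ~(<>[](~p -> p) -> [](~p -> p)), w0
3. ~(~q & ~p), w0
4. <>[](~p -> p), w0
5. ~[](~p -> p), w0
6. p, w0
7. [](~p -> p), w1
8. ~p -> p, w0
9. ~p -> p, w1
10. p, w1
11. ~(~p -> p), w2
12. ~p, w2
13. ~p -> p, w2
14. p, w2
Accessibility: w0Rw0, w0Rw1, w0Rw2, w1Rw0, w1Rw1, w1Rw2, w2Rw0, w2Rw1, w2Rw2
Branch closes: p and ~p both at w2.
Every branch closes (one shown): valid in S5.

S5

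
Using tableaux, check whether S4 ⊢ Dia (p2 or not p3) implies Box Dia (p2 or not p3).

No, not valid

Tableau for the negation not (Dia (p2 or not p3) implies Box Dia (p2 or not p3)):
1. not (Dia (p2 or not p3) implies Box Dia (p2 or not p3)), u
2. Dia (p2 or not p3), u
3. not Box Dia (p2 or not p3), u
4. p2 or not p3, v
5. not p3, v
6. not Dia (p2 or not p3), w
7. not (p2 or not p3), w
8. not p2, w
9. p3, w
Accessibility: uRu, uRv, uRw, vRv, wRw
The negation has an open branch (countermodel exists).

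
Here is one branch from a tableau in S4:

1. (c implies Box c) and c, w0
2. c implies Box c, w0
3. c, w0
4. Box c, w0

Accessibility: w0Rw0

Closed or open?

No world carries both an atom and its negation.

No, open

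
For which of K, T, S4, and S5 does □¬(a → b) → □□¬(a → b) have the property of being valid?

S4, S5

S4-tableau for the negation ¬(□¬(a → b) → □□¬(a → b)):
1. ¬(□¬(a → b) → □□¬(a → b)), u
2. □¬(a → b), u
3. ¬□□¬(a → b), u
4. ¬(a → b), u
5. a, u
6. ¬b, u
7. ¬□¬(a → b), v
8. ¬(a → b), v
9. a, v
10. ¬b, v
11. a → b, w
12. ¬(a → b), w
13. a, w
14. ¬b, w
15. b, w
Accessibility: uRu, uRv, uRw, vRv, vRw, wRw
Branch closes: b and ¬b both at w.
Every branch closes (one shown): valid in S4, hence also in S5 (every theorem of S4 is a theorem of S5).
T-tableau for the negation ¬(□¬(a → b) → □□¬(a → b)):
1. ¬(□¬(a → b) → □□¬(a → b)), u
2. □¬(a → b), u
3. ¬□□¬(a → b), u
4. ¬(a → b), u
5. a, u
6. ¬b, u
7. ¬□¬(a → b), v
8. ¬(a → b), v
9. a, v
10. ¬b, v
11. a → b, w
12. b, w
Accessibility: uRu, uRv, vRv, vRw, wRw
Complete open branch: countermodel on a T-frame, so not valid in T, nor in K (the same frame is also a K-frame).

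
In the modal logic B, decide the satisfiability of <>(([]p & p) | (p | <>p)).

1. <>(([]p & p) | (p | <>p)), w0
2. ([]p & p) | (p | <>p), w1
3. p | <>p, w1
4. <>p, w1
5. p, w2
Accessibility: w0Rw0, w0Rw1, w1Rw0, w1Rw1, w1Rw2, w2Rw1, w2Rw2

Yes, satisfiable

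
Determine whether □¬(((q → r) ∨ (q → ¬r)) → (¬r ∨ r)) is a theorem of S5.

Invalid (countermodel exists)

Tableau for the negation ¬□¬(((q → r) ∨ (q → ¬r)) → (¬r ∨ r)):
1. ¬□¬(((q → r) ∨ (q → ¬r)) → (¬r ∨ r)), w0
2. ((q → r) ∨ (q → ¬r)) → (¬r ∨ r), w1
3. ¬r ∨ r, w1
4. r, w1
Accessibility: w0Rw0, w0Rw1, w1Rw0, w1Rw1
The negation has an open branch (countermodel exists).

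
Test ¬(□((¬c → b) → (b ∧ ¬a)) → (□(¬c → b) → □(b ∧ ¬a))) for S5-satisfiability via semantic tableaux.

Unsatisfiable

1. ¬(□((¬c → b) → (b ∧ ¬a)) → (□(¬c → b) → □(b ∧ ¬a))), w0
2. □((¬c → b) → (b ∧ ¬a)), w0
3. ¬(□(¬c → b) → □(b ∧ ¬a)), w0
4. □(¬c → b), w0
5. ¬□(b ∧ ¬a), w0
6. (¬c → b) → (b ∧ ¬a), w0
7. ¬c → b, w0
8. b ∧ ¬a, w0
9. b, w0
10. ¬a, w0
11. ¬(b ∧ ¬a), w1
12. (¬c → b) → (b ∧ ¬a), w1
13. ¬c → b, w1
14. a, w1
15. ¬(¬c → b), w1
16. ¬c, w1
17. ¬b, w1
18. b, w1
Accessibility: w0Rw0, w0Rw1, w1Rw0, w1Rw1
Branch closes: b and ¬b both at w1.
(One branch shown.) All branches close.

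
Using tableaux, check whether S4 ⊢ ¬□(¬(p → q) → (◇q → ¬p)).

Not valid

Tableau for the negation □(¬(p → q) → (◇q → ¬p)):
1. □(¬(p → q) → (◇q → ¬p)), u
2. ¬(p → q) → (◇q → ¬p), u   [□-rule on 1 via uRu]
3. ◇q → ¬p, u   [→-rule on 2 (branches; this branch)]
4. ¬p, u   [→-rule on 3 (branches; this branch)]
Accessibility: uRu
The negation has an open branch (countermodel exists).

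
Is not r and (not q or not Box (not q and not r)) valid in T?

Not valid

Tableau for the negation not (not r and (not q or not Box (not q and not r))):
1. not (not r and (not q or not Box (not q and not r))), 0
2. r, 0
Accessibility: 0R0
The negation has an open branch (countermodel exists).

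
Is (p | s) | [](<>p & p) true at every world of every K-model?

Tableau for the negation ~((p | s) | [](<>p & p)):
1. ~((p | s) | [](<>p & p)), 0
2. ~(p | s), 0
3. ~[](<>p & p), 0
4. ~p, 0
5. ~s, 0
6. ~(<>p & p), 1
7. ~p, 1
Accessibility: 0R1
The negation has an open branch (countermodel exists).

No, not valid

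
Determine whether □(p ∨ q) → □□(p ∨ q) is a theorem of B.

Tableau for the negation ¬(□(p ∨ q) → □□(p ∨ q)):
1. ¬(□(p ∨ q) → □□(p ∨ q)), w0
2. □(p ∨ q), w0   [¬→-rule on 1]
3. ¬□□(p ∨ q), w0   [¬→-rule on 1]
4. p ∨ q, w0   [□-rule on 2 via w0Rw0]
5. q, w0   [∨-rule on 4 (branches; this branch)]
6. ¬□(p ∨ q), w1   [¬□-rule on 3: fresh world w1, w0Rw1]
7. p ∨ q, w1   [□-rule on 2 via w0Rw1]
8. q, w1   [∨-rule on 7 (branches; this branch)]
9. ¬(p ∨ q), w2   [¬□-rule on 6: fresh world w2, w1Rw2]
10. ¬p, w2   [¬∨-rule on 9]
11. ¬q, w2   [¬∨-rule on 9]
Accessibility: w0Rw0, w0Rw1, w1Rw0, w1Rw1, w1Rw2, w2Rw1, w2Rw2
The negation has an open branch (countermodel exists).

Not valid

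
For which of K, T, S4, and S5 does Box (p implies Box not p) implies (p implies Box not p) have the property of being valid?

K-tableau for the negation not (Box (p implies Box not p) implies (p implies Box not p)):
1. not (Box (p implies Box not p) implies (p implies Box not p)), 0
2. Box (p implies Box not p), 0   [neg-implies-rule on 1]
3. not (p implies Box not p), 0   [neg-implies-rule on 1]
4. p, 0   [neg-implies-rule on 3]
5. not Box not p, 0   [neg-implies-rule on 3]
6. p, 1   [neg-Box-rule on 5: fresh world 1, 0R1]
7. p implies Box not p, 1   [Box-rule on 2 via 0R1]
8. Box not p, 1   [implies-rule on 7 (branches; this branch)]
Accessibility: 0R1
Complete open branch: countermodel on a K-frame, so not valid in K.
T-tableau for the negation not (Box (p implies Box not p) implies (p implies Box not p)):
1. not (Box (p implies Box not p) implies (p implies Box not p)), 0
2. Box (p implies Box not p), 0   [neg-implies-rule on 1]
3. not (p implies Box not p), 0   [neg-implies-rule on 1]
4. p, 0   [neg-implies-rule on 3]
5. not Box not p, 0   [neg-implies-rule on 3]
6. p implies Box not p, 0   [Box-rule on 2 via 0R0]
7. Box not p, 0   [implies-rule on 6 (branches; this branch)]
8. not p, 0   [Box-rule on 7 via 0R0]
Accessibility: 0R0
Branch closes: p and not p both at 0.
Every branch closes (one shown): valid in T, hence also in S4, S5 (every theorem of T is a theorem of S4 and S5).

T, S4, S5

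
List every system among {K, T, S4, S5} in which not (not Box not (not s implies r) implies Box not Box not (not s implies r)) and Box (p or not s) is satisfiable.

K, T, S4

S5-tableau for the formula:
1. not (not Box not (not s implies r) implies Box not Box not (not s implies r)) and Box (p or not s), 0
2. not (not Box not (not s implies r) implies Box not Box not (not s implies r)), 0
3. Box (p or not s), 0
4. not Box not (not s implies r), 0
5. not Box not Box not (not s implies r), 0
6. p or not s, 0
7. not s, 0
8. not s implies r, 1
9. p or not s, 1
10. r, 1
11. not s, 1
12. Box not (not s implies r), 2
13. p or not s, 2
14. not (not s implies r), 0
15. not r, 0
16. not (not s implies r), 1
17. not r, 1
Accessibility: 0R0, 0R1, 0R2, 1R0, 1R1, 1R2, 2R0, 2R1, 2R2
Branch closes: r and not r both at 1.
Every branch closes (one shown): unsatisfiable in S5.
S4-tableau for the formula:
1. not (not Box not (not s implies r) implies Box not Box not (not s implies r)) and Box (p or not s), 0
2. not (not Box not (not s implies r) implies Box not Box not (not s implies r)), 0
3. Box (p or not s), 0
4. not Box not (not s implies r), 0
5. not Box not Box not (not s implies r), 0
6. p or not s, 0
7. not s, 0
8. not s implies r, 1
9. p or not s, 1
10. r, 1
11. not s, 1
12. Box not (not s implies r), 2
13. p or not s, 2
14. not (not s implies r), 2
15. not s, 2
16. not r, 2
Accessibility: 0R0, 0R1, 0R2, 1R1, 2R2
Complete open branch: satisfiable in S4, hence also in K, T (this S4-model is also a K-model and a T-model).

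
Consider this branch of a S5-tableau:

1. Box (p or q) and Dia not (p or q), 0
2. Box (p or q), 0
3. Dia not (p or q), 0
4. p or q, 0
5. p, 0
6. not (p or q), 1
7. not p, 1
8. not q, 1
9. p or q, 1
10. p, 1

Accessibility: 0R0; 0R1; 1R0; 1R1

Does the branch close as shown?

Yes, closed

Both p and not p appear at 1.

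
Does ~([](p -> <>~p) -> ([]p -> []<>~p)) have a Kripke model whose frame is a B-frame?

1. ~([](p -> <>~p) -> ([]p -> []<>~p)), u
2. [](p -> <>~p), u
3. ~([]p -> []<>~p), u
4. []p, u
5. ~[]<>~p, u
6. p -> <>~p, u
7. p, u
8. <>~p, u
9. ~<>~p, v
10. p -> <>~p, v
11. p, v
12. <>~p, v
13. ~p, w
14. p -> <>~p, w
15. p, w
Accessibility: uRu, uRv, uRw, vRu, vRv, wRu, wRw
Branch closes: p and ~p both at w.
Every branch closes; the branch above is one of them.

Unsatisfiable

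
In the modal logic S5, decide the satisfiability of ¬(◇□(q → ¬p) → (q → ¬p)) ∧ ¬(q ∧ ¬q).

1. ¬(◇□(q → ¬p) → (q → ¬p)) ∧ ¬(q ∧ ¬q), w0
2. ¬(◇□(q → ¬p) → (q → ¬p)), w0
3. ¬(q ∧ ¬q), w0
4. ◇□(q → ¬p), w0
5. ¬(q → ¬p), w0
6. q, w0
7. p, w0
8. □(q → ¬p), w1
9. q → ¬p, w0
10. q → ¬p, w1
11. ¬p, w0
Accessibility: w0Rw0, w0Rw1, w1Rw0, w1Rw1
Branch closes: p and ¬p both at w0.
All branches of the tableau close; one closing branch shown above.

No, unsatisfiable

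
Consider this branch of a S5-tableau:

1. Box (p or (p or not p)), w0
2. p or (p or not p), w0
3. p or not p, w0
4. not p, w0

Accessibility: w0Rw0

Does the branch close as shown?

Not closed

No atom appears with both signs at the same world.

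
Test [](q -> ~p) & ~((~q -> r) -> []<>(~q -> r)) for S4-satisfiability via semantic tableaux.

1. [](q -> ~p) & ~((~q -> r) -> []<>(~q -> r)), u
2. [](q -> ~p), u
3. ~((~q -> r) -> []<>(~q -> r)), u
4. ~q -> r, u
5. ~[]<>(~q -> r), u
6. q -> ~p, u
7. r, u
8. ~p, u
9. ~<>(~q -> r), v
10. q -> ~p, v
11. ~(~q -> r), v
12. ~q, v
13. ~r, v
14. ~p, v
Accessibility: uRu, uRv, vRv

Satisfiable (open branch found)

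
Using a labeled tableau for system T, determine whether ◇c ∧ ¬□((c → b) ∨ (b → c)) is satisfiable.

No, unsatisfiable

1. ◇c ∧ ¬□((c → b) ∨ (b → c)), w0
2. ◇c, w0   [∧-rule on 1]
3. ¬□((c → b) ∨ (b → c)), w0   [∧-rule on 1]
4. c, w1   [◇-rule on 2: fresh world w1, w0Rw1]
5. ¬((c → b) ∨ (b → c)), w2   [¬□-rule on 3: fresh world w2, w0Rw2]
6. ¬(c → b), w2   [¬∨-rule on 5]
7. ¬(b → c), w2   [¬∨-rule on 5]
8. c, w2   [¬→-rule on 6]
9. ¬b, w2   [¬→-rule on 6]
10. b, w2   [¬→-rule on 7]
11. ¬c, w2   [¬→-rule on 7]
Accessibility: w0Rw0, w0Rw1, w0Rw2, w1Rw1, w2Rw2
Branch closes: b and ¬b both at w2.
Every branch closes; the branch above is one of them.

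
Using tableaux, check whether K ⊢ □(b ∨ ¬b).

Tableau for the negation ¬□(b ∨ ¬b):
1. ¬□(b ∨ ¬b), u
2. ¬(b ∨ ¬b), v
3. ¬b, v
4. b, v
Accessibility: uRv
Branch closes: b and ¬b both at v.
Every branch of the negation's tableau closes; the branch above is one of them.

Yes, valid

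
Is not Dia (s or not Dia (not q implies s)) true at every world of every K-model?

Not valid

Tableau for the negation Dia (s or not Dia (not q implies s)):
1. Dia (s or not Dia (not q implies s)), u
2. s or not Dia (not q implies s), v
3. not Dia (not q implies s), v
Accessibility: uRv
The negation has an open branch (countermodel exists).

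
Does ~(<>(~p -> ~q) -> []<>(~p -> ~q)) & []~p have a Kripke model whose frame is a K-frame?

Yes, satisfiable

1. ~(<>(~p -> ~q) -> []<>(~p -> ~q)) & []~p, 0
2. ~(<>(~p -> ~q) -> []<>(~p -> ~q)), 0   [&-rule on 1]
3. []~p, 0   [&-rule on 1]
4. <>(~p -> ~q), 0   [~->-rule on 2]
5. ~[]<>(~p -> ~q), 0   [~->-rule on 2]
6. ~p -> ~q, 1   [<>-rule on 4: fresh world 1, 0R1]
7. ~p, 1   [[]-rule on 3 via 0R1]
8. ~q, 1   [->-rule on 6 (branches; this branch)]
9. ~<>(~p -> ~q), 2   [~[]-rule on 5: fresh world 2, 0R2]
10. ~p, 2   [[]-rule on 3 via 0R2]
Accessibility: 0R1, 0R2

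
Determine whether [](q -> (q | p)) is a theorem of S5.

Valid

Tableau for the negation ~[](q -> (q | p)):
1. ~[](q -> (q | p)), u
2. ~(q -> (q | p)), v
3. q, v
4. ~(q | p), v
5. ~q, v
6. ~p, v
Accessibility: uRu, uRv, vRu, vRv
Branch closes: q and ~q both at v.
All branches of the negation close; one closing branch shown above.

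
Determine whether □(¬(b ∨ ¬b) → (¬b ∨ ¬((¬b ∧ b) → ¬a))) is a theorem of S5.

Tableau for the negation ¬□(¬(b ∨ ¬b) → (¬b ∨ ¬((¬b ∧ b) → ¬a))):
1. ¬□(¬(b ∨ ¬b) → (¬b ∨ ¬((¬b ∧ b) → ¬a))), 0
2. ¬(¬(b ∨ ¬b) → (¬b ∨ ¬((¬b ∧ b) → ¬a))), 1
3. ¬(b ∨ ¬b), 1
4. ¬(¬b ∨ ¬((¬b ∧ b) → ¬a)), 1
5. ¬b, 1
6. b, 1
Accessibility: 0R0, 0R1, 1R0, 1R1
Branch closes: b and ¬b both at 1.
Every branch of the negation's tableau closes; the branch above is one of them.

Valid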